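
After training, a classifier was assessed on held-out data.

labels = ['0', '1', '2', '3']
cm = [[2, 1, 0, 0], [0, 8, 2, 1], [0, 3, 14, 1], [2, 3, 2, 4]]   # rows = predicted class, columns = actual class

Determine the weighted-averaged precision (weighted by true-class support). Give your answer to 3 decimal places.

Per-class precision (TP/(TP+FP)):
  0: TP=2, FP=1+0+0=1 → 2/3 = 0.6667
  1: TP=8, FP=0+2+1=3 → 8/11 = 0.7273
  2: TP=14, FP=0+3+1=4 → 14/18 = 0.7778
  3: TP=4, FP=2+3+2=7 → 4/11 = 0.3636
Weighted-precision = Σ (supportᵢ/N)·precisionᵢ with N=43: (4/43)·0.6667 + (15/43)·0.7273 + (18/43)·0.7778 + (6/43)·0.3636 = 0.692

0.692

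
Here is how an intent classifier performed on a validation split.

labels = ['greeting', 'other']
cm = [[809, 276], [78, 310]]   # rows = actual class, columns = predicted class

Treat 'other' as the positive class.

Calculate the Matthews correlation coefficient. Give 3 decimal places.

0.490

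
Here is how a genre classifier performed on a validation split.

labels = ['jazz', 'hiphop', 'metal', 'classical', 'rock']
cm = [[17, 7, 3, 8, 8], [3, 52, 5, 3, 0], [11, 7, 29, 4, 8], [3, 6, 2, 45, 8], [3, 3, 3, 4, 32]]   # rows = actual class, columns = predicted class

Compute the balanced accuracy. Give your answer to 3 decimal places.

0.625

Balanced accuracy = mean of per-class recall.
  jazz: recall = 17/43 = 0.3953
  hiphop: recall = 52/63 = 0.8254
  metal: recall = 29/59 = 0.4915
  classical: recall = 45/64 = 0.7031
  rock: recall = 32/45 = 0.7111
Mean = (0.3953 + 0.8254 + 0.4915 + 0.7031 + 0.7111) / 5 = 0.625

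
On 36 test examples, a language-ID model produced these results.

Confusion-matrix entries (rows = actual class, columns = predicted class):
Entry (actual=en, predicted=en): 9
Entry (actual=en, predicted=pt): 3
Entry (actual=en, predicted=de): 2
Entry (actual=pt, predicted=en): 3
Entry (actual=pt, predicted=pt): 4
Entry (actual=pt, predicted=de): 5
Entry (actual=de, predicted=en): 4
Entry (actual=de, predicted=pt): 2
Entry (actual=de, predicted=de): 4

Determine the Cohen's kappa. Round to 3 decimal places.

0.199

Observed agreement pₒ = trace/N = 17/36 = 0.4722
Expected agreement pₑ = Σ (rowᵢ·colᵢ)/N² = (14·16 + 12·9 + 10·11)/36² = 0.3410
κ = (pₒ − pₑ)/(1 − pₑ) = (0.4722 − 0.3410)/(1 − 0.3410) = 0.199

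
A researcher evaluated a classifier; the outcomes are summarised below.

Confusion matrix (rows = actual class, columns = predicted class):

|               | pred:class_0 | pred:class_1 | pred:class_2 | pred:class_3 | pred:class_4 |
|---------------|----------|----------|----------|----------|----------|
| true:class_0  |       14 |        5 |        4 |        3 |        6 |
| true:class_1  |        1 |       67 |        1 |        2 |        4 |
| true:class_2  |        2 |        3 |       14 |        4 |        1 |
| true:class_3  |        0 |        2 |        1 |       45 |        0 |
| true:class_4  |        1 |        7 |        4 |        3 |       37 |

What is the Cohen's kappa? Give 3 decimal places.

Observed agreement pₒ = trace/N = 177/231 = 0.7662
Expected agreement pₑ = Σ (rowᵢ·colᵢ)/N² = (32·18 + 75·84 + 24·24 + 48·57 + 52·48)/231² = 0.2377
κ = (pₒ − pₑ)/(1 − pₑ) = (0.7662 − 0.2377)/(1 − 0.2377) = 0.693

0.693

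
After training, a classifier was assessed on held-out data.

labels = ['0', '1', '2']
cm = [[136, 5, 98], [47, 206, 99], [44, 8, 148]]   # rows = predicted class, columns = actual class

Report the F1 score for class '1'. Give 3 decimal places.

0.722

One-vs-rest for '1': TP = diagonal; FP = other classes predicted '1'; FN = '1' predicted as other.
F1 score = 2·TP/(2·TP+FP+FN).
1: TP=206, FP=47+99=146, FN=5+8=13 → 412/571 = 0.7215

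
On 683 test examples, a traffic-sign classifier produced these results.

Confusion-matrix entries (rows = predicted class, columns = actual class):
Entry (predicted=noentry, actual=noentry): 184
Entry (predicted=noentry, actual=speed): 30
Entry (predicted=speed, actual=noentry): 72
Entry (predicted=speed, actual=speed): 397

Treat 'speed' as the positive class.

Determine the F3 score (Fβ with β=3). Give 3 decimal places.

Fβ = (1+β²)·TP / ((1+β²)·TP + β²·FN + FP), with β²=9
= 10·397 / (10·397 + 9·30 + 72) = 0.921

0.921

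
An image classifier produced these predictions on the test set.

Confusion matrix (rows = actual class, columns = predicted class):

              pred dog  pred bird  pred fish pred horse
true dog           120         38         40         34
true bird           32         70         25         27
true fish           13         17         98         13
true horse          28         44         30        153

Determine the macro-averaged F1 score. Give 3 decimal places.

Per-class F1 score (2·TP/(2·TP+FP+FN)):
  dog: TP=120, FP=32+13+28=73, FN=38+40+34=112 → 240/425 = 0.5647
  bird: TP=70, FP=38+17+44=99, FN=32+25+27=84 → 140/323 = 0.4334
  fish: TP=98, FP=40+25+30=95, FN=13+17+13=43 → 196/334 = 0.5868
  horse: TP=153, FP=34+27+13=74, FN=28+44+30=102 → 306/482 = 0.6349
Macro-F1 score = mean = (0.5647 + 0.4334 + 0.5868 + 0.6349) / 4 = 0.555

0.555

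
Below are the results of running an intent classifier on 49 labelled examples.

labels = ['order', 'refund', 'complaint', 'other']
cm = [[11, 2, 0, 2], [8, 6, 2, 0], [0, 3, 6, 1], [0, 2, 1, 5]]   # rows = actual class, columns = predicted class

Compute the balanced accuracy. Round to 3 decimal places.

0.583

Balanced accuracy = mean of per-class recall.
  order: recall = 11/15 = 0.7333
  refund: recall = 6/16 = 0.3750
  complaint: recall = 6/10 = 0.6000
  other: recall = 5/8 = 0.6250
Mean = (0.7333 + 0.3750 + 0.6000 + 0.6250) / 4 = 0.583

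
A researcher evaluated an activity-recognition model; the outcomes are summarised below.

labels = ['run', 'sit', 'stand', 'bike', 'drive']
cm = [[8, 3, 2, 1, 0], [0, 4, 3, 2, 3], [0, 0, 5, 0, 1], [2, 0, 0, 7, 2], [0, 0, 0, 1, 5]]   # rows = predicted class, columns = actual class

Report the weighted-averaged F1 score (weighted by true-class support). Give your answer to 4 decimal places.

0.5987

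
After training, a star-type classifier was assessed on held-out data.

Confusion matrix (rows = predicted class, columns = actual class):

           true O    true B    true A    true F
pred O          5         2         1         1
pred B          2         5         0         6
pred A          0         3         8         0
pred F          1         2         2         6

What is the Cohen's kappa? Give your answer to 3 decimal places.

0.391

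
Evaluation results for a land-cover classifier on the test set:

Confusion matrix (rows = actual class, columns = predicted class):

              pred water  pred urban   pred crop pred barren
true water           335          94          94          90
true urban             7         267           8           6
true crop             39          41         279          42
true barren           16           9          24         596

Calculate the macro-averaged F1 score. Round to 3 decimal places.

0.746

Per-class F1 score (2·TP/(2·TP+FP+FN)):
  water: TP=335, FP=7+39+16=62, FN=94+94+90=278 → 670/1010 = 0.6634
  urban: TP=267, FP=94+41+9=144, FN=7+8+6=21 → 534/699 = 0.7639
  crop: TP=279, FP=94+8+24=126, FN=39+41+42=122 → 558/806 = 0.6923
  barren: TP=596, FP=90+6+42=138, FN=16+9+24=49 → 1192/1379 = 0.8644
Macro-F1 score = mean = (0.6634 + 0.7639 + 0.6923 + 0.8644) / 4 = 0.746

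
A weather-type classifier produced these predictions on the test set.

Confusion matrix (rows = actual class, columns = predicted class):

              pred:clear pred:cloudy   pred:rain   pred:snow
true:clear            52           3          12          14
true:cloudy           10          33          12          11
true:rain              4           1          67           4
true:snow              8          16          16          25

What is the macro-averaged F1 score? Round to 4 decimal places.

0.5945

Per-class F1 score (2·TP/(2·TP+FP+FN)):
  clear: TP=52, FP=10+4+8=22, FN=3+12+14=29 → 104/155 = 0.67097
  cloudy: TP=33, FP=3+1+16=20, FN=10+12+11=33 → 66/119 = 0.55462
  rain: TP=67, FP=12+12+16=40, FN=4+1+4=9 → 134/183 = 0.73224
  snow: TP=25, FP=14+11+4=29, FN=8+16+16=40 → 50/119 = 0.42017
Macro-F1 score = mean = (0.67097 + 0.55462 + 0.73224 + 0.42017) / 4 = 0.5945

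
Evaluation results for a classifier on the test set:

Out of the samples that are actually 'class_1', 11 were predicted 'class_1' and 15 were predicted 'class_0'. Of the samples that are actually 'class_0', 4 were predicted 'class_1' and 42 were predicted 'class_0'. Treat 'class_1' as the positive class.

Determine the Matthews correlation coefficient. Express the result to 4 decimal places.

0.3975

MCC = (TP·TN − FP·FN) / √((TP+FP)(TP+FN)(TN+FP)(TN+FN))
Numerator = 11·42 − 4·15 = 402
Denominator = √(15·26·46·57) = √1022580 = 1011.2270
MCC = 402 / 1011.2270 = 0.3975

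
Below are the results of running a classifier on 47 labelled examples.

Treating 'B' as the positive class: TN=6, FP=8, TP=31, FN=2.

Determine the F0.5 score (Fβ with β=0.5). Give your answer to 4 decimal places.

Fβ = (1+β²)·TP / ((1+β²)·TP + β²·FN + FP), with β²=1/4
= 1.25·31 / (1.25·31 + 0.25·2 + 8) = 0.8201

0.8201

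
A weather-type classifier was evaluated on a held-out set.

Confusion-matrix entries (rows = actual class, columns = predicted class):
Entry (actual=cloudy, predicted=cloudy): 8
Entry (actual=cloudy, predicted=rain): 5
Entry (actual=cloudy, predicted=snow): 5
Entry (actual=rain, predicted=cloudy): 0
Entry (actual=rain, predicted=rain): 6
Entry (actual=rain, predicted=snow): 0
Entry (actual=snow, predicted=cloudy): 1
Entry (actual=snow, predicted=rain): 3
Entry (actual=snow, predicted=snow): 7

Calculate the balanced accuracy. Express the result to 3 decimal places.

0.694

Balanced accuracy = mean of per-class recall.
  cloudy: recall = 8/18 = 0.4444
  rain: recall = 6/6 = 1.0000
  snow: recall = 7/11 = 0.6364
Mean = (0.4444 + 1.0000 + 0.6364) / 3 = 0.694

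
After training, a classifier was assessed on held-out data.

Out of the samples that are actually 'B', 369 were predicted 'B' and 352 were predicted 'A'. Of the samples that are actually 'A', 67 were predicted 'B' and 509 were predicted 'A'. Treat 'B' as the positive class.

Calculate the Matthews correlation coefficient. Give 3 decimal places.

MCC = (TP·TN − FP·FN) / √((TP+FP)(TP+FN)(TN+FP)(TN+FN))
Numerator = 369·509 − 67·352 = 164237
Denominator = √(436·721·576·861) = √155900457216 = 394842.3194
MCC = 164237 / 394842.3194 = 0.416

0.416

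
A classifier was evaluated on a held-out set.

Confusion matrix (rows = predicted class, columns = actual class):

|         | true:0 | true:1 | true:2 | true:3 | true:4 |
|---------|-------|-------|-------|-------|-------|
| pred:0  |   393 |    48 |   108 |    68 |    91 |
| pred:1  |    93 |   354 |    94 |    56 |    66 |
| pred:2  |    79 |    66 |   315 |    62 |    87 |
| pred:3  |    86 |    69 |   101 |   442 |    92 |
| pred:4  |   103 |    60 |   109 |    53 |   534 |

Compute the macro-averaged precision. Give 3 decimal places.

Per-class precision (TP/(TP+FP)):
  0: TP=393, FP=48+108+68+91=315 → 393/708 = 0.5551
  1: TP=354, FP=93+94+56+66=309 → 354/663 = 0.5339
  2: TP=315, FP=79+66+62+87=294 → 315/609 = 0.5172
  3: TP=442, FP=86+69+101+92=348 → 442/790 = 0.5595
  4: TP=534, FP=103+60+109+53=325 → 534/859 = 0.6217
Macro-precision = mean = (0.5551 + 0.5339 + 0.5172 + 0.5595 + 0.6217) / 5 = 0.557

0.557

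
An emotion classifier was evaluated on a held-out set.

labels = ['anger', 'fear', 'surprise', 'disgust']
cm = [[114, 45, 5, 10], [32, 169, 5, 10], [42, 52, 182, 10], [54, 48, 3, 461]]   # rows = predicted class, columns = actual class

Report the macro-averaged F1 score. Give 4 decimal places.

Per-class F1 score (2·TP/(2·TP+FP+FN)):
  anger: TP=114, FP=45+5+10=60, FN=32+42+54=128 → 228/416 = 0.54808
  fear: TP=169, FP=32+5+10=47, FN=45+52+48=145 → 338/530 = 0.63774
  surprise: TP=182, FP=42+52+10=104, FN=5+5+3=13 → 364/481 = 0.75676
  disgust: TP=461, FP=54+48+3=105, FN=10+10+10=30 → 922/1057 = 0.87228
Macro-F1 score = mean = (0.54808 + 0.63774 + 0.75676 + 0.87228) / 4 = 0.7037

0.7037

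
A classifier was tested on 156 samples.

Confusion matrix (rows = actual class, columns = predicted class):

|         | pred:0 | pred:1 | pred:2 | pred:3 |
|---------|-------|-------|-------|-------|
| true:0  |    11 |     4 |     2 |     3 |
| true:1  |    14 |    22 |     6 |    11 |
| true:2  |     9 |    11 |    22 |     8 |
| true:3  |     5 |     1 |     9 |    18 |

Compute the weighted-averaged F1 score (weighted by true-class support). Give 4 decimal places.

0.4749

Per-class F1 score (2·TP/(2·TP+FP+FN)):
  0: TP=11, FP=14+9+5=28, FN=4+2+3=9 → 22/59 = 0.37288
  1: TP=22, FP=4+11+1=16, FN=14+6+11=31 → 44/91 = 0.48352
  2: TP=22, FP=2+6+9=17, FN=9+11+8=28 → 44/89 = 0.49438
  3: TP=18, FP=3+11+8=22, FN=5+1+9=15 → 36/73 = 0.49315
Weighted-F1 score = Σ (supportᵢ/N)·F1 scoreᵢ with N=156: (20/156)·0.37288 + (53/156)·0.48352 + (50/156)·0.49438 + (33/156)·0.49315 = 0.4749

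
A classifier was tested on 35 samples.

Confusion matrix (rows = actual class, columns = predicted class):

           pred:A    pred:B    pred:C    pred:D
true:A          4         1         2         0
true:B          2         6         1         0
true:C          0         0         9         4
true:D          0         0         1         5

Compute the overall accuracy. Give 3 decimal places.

Accuracy = trace / total = (4+6+9+5=24) / 35 = 24/35 = 0.686

0.686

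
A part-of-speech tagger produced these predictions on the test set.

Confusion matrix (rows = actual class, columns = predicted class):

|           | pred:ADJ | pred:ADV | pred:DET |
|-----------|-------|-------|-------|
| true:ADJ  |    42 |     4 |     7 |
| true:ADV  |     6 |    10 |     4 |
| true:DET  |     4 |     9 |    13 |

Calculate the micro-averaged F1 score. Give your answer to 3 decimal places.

0.657

Micro-averaging pools counts across classes: ΣTP=65, ΣFP=34, ΣFN=34.
Micro-F1 score = 2·TP/(2·TP+FP+FN) on pooled counts = 0.657 (equals overall accuracy in single-label multiclass).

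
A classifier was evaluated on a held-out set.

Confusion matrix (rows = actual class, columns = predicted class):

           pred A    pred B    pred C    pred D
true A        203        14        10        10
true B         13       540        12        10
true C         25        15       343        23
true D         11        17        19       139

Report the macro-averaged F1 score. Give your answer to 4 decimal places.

0.8461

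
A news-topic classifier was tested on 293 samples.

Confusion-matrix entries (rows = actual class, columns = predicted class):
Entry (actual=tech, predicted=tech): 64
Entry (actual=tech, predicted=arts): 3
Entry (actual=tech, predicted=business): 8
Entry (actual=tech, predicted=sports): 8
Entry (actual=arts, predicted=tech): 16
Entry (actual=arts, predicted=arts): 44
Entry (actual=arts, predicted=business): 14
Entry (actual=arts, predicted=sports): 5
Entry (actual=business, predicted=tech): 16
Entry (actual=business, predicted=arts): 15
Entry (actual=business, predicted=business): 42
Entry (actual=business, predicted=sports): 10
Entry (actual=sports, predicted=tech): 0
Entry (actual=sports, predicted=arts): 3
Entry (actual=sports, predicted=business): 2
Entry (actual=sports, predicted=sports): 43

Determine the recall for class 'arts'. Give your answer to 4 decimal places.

0.5570

One-vs-rest for 'arts': TP = diagonal; FP = other classes predicted 'arts'; FN = 'arts' predicted as other.
recall = TP/(TP+FN).
arts: TP=44, FN=16+14+5=35 → 44/79 = 0.55696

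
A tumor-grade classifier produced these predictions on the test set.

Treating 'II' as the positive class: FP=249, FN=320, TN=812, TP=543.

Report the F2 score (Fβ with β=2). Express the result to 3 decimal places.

0.640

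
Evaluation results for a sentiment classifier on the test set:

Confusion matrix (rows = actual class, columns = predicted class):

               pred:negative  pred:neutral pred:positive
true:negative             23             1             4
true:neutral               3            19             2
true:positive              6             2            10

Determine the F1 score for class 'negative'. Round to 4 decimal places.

0.7667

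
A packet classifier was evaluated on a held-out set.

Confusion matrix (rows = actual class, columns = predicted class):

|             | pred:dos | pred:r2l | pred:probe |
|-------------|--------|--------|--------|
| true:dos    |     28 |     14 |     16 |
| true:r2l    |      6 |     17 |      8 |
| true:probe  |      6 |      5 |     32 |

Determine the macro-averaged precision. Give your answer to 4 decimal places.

0.5812

Per-class precision (TP/(TP+FP)):
  dos: TP=28, FP=6+6=12 → 28/40 = 0.70000
  r2l: TP=17, FP=14+5=19 → 17/36 = 0.47222
  probe: TP=32, FP=16+8=24 → 32/56 = 0.57143
Macro-precision = mean = (0.70000 + 0.47222 + 0.57143) / 3 = 0.5812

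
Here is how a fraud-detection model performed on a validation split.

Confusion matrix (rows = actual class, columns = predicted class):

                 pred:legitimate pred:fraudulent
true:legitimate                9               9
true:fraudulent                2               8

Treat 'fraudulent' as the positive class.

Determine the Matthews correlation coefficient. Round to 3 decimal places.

0.294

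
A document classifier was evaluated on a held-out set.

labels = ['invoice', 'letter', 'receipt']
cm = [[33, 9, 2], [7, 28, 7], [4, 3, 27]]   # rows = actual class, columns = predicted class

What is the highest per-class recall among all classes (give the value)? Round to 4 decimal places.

0.7941

Per-class recall (TP/(TP+FN)):
  invoice: TP=33, FN=9+2=11 → 33/44 = 0.75000
  letter: TP=28, FN=7+7=14 → 28/42 = 0.66667
  receipt: TP=27, FN=4+3=7 → 27/34 = 0.79412
Highest is class 'receipt' with recall = 0.7941.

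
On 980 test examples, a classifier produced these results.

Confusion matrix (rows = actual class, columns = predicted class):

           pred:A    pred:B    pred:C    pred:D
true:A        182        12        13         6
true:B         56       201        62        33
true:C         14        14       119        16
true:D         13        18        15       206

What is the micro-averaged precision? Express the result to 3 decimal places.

Micro-averaging pools counts across classes: ΣTP=708, ΣFP=272, ΣFN=272.
Micro-precision = TP/(TP+FP) on pooled counts = 0.722 (equals overall accuracy in single-label multiclass).

0.722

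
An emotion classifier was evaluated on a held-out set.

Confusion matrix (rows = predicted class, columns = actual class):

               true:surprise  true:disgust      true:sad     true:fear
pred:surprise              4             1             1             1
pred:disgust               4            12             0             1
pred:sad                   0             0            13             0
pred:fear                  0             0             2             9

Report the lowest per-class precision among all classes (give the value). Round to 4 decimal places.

Per-class precision (TP/(TP+FP)):
  surprise: TP=4, FP=1+1+1=3 → 4/7 = 0.57143
  disgust: TP=12, FP=4+0+1=5 → 12/17 = 0.70588
  sad: TP=13, FP=0+0+0=0 → 13/13 = 1.00000
  fear: TP=9, FP=0+0+2=2 → 9/11 = 0.81818
Lowest is class 'surprise' with precision = 0.5714.

0.5714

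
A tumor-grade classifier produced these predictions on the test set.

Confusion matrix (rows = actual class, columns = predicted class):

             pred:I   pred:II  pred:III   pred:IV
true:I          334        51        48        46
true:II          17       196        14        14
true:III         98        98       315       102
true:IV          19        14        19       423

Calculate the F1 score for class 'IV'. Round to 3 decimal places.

0.798

Treat 'IV' as positive and all other classes as negative.
F1 score = 2·TP/(2·TP+FP+FN).
IV: TP=423, FP=46+14+102=162, FN=19+14+19=52 → 846/1060 = 0.7981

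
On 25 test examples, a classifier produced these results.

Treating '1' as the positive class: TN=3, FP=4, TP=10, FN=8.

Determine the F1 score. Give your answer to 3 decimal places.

Precision = TP/(TP+FP) = 10/14 = 0.7143
Recall = TP/(TP+FN) = 10/18 = 0.5556
F1 = 2·TP/(2·TP+FP+FN) = 20/32 = 0.625

0.625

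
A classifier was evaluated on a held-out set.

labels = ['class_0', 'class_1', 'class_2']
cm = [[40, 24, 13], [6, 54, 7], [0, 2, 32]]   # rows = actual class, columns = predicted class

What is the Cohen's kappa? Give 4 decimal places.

0.5595

Observed agreement pₒ = trace/N = 126/178 = 0.70787
Expected agreement pₑ = Σ (rowᵢ·colᵢ)/N² = (77·46 + 67·80 + 34·52)/178² = 0.33676
κ = (pₒ − pₑ)/(1 − pₑ) = (0.70787 − 0.33676)/(1 − 0.33676) = 0.5595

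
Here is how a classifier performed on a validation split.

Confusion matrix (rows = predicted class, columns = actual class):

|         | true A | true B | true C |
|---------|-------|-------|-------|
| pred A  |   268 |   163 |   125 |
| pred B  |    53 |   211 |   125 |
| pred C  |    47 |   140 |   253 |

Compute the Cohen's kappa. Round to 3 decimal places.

0.300

Observed agreement pₒ = trace/N = 732/1385 = 0.5285
Expected agreement pₑ = Σ (rowᵢ·colᵢ)/N² = (368·556 + 514·389 + 503·440)/1385² = 0.3263
κ = (pₒ − pₑ)/(1 − pₑ) = (0.5285 − 0.3263)/(1 − 0.3263) = 0.300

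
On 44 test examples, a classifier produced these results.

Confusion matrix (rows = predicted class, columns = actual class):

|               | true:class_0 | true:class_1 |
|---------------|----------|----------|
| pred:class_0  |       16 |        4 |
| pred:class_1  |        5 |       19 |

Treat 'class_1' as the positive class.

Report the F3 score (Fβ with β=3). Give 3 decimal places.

Fβ = (1+β²)·TP / ((1+β²)·TP + β²·FN + FP), with β²=9
= 10·19 / (10·19 + 9·4 + 5) = 0.823

0.823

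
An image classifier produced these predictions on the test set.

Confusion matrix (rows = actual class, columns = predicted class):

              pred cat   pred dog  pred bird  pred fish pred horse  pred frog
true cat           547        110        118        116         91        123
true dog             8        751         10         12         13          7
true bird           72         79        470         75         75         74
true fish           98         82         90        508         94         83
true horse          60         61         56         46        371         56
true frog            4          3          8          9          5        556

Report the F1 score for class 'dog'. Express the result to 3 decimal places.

0.796

One-vs-rest for 'dog': TP = diagonal; FP = other classes predicted 'dog'; FN = 'dog' predicted as other.
F1 score = 2·TP/(2·TP+FP+FN).
dog: TP=751, FP=110+79+82+61+3=335, FN=8+10+12+13+7=50 → 1502/1887 = 0.7960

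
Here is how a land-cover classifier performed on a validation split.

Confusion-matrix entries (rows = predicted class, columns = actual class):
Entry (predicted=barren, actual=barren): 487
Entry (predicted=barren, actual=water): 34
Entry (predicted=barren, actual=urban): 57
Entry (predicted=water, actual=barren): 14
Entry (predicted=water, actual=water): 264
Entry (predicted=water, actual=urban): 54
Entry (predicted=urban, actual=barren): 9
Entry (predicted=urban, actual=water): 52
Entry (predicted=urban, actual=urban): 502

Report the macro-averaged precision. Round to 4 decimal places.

Per-class precision (TP/(TP+FP)):
  barren: TP=487, FP=34+57=91 → 487/578 = 0.84256
  water: TP=264, FP=14+54=68 → 264/332 = 0.79518
  urban: TP=502, FP=9+52=61 → 502/563 = 0.89165
Macro-precision = mean = (0.84256 + 0.79518 + 0.89165) / 3 = 0.8431

0.8431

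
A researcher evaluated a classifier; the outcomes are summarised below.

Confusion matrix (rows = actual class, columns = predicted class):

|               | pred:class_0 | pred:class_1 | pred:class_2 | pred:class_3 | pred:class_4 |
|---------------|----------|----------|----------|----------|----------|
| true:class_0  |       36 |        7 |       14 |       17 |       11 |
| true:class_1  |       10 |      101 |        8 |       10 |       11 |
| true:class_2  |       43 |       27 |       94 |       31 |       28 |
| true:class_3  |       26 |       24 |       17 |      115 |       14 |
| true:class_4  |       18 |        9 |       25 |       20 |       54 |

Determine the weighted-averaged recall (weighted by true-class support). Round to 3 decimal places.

0.519

Per-class recall (TP/(TP+FN)):
  class_0: TP=36, FN=7+14+17+11=49 → 36/85 = 0.4235
  class_1: TP=101, FN=10+8+10+11=39 → 101/140 = 0.7214
  class_2: TP=94, FN=43+27+31+28=129 → 94/223 = 0.4215
  class_3: TP=115, FN=26+24+17+14=81 → 115/196 = 0.5867
  class_4: TP=54, FN=18+9+25+20=72 → 54/126 = 0.4286
Weighted-recall = Σ (supportᵢ/N)·recallᵢ with N=770: (85/770)·0.4235 + (140/770)·0.7214 + (223/770)·0.4215 + (196/770)·0.5867 + (126/770)·0.4286 = 0.519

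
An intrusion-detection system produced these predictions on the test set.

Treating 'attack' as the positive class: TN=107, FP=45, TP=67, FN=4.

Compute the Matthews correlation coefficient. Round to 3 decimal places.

MCC = (TP·TN − FP·FN) / √((TP+FP)(TP+FN)(TN+FP)(TN+FN))
Numerator = 67·107 − 45·4 = 6989
Denominator = √(112·71·152·111) = √134166144 = 11583.0110
MCC = 6989 / 11583.0110 = 0.603

0.603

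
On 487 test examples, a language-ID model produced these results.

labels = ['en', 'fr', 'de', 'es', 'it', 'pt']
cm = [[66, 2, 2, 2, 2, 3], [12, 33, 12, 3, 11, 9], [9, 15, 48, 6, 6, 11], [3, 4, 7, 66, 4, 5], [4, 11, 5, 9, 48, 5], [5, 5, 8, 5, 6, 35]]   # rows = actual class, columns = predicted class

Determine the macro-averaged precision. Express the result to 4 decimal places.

0.5978

Per-class precision (TP/(TP+FP)):
  en: TP=66, FP=12+9+3+4+5=33 → 66/99 = 0.66667
  fr: TP=33, FP=2+15+4+11+5=37 → 33/70 = 0.47143
  de: TP=48, FP=2+12+7+5+8=34 → 48/82 = 0.58537
  es: TP=66, FP=2+3+6+9+5=25 → 66/91 = 0.72527
  it: TP=48, FP=2+11+6+4+6=29 → 48/77 = 0.62338
  pt: TP=35, FP=3+9+11+5+5=33 → 35/68 = 0.51471
Macro-precision = mean = (0.66667 + 0.47143 + 0.58537 + 0.72527 + 0.62338 + 0.51471) / 6 = 0.5978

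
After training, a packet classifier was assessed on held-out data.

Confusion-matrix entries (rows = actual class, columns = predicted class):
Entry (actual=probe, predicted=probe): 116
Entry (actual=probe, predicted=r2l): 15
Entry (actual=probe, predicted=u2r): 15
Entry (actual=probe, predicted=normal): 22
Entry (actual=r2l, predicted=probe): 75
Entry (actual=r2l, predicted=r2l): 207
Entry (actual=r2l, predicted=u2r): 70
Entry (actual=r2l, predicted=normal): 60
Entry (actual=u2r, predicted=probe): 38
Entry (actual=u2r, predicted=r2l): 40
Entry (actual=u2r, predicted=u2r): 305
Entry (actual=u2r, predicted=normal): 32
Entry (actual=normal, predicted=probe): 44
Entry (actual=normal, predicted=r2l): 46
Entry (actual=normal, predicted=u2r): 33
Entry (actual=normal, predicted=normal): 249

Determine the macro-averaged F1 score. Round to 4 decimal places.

Per-class F1 score (2·TP/(2·TP+FP+FN)):
  probe: TP=116, FP=75+38+44=157, FN=15+15+22=52 → 232/441 = 0.52608
  r2l: TP=207, FP=15+40+46=101, FN=75+70+60=205 → 414/720 = 0.57500
  u2r: TP=305, FP=15+70+33=118, FN=38+40+32=110 → 610/838 = 0.72792
  normal: TP=249, FP=22+60+32=114, FN=44+46+33=123 → 498/735 = 0.67755
Macro-F1 score = mean = (0.52608 + 0.57500 + 0.72792 + 0.67755) / 4 = 0.6266

0.6266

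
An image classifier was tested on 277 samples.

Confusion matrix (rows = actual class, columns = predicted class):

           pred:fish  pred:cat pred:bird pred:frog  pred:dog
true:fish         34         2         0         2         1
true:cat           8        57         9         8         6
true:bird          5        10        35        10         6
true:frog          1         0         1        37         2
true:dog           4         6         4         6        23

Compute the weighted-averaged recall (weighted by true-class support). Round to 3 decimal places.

0.671

Per-class recall (TP/(TP+FN)):
  fish: TP=34, FN=2+0+2+1=5 → 34/39 = 0.8718
  cat: TP=57, FN=8+9+8+6=31 → 57/88 = 0.6477
  bird: TP=35, FN=5+10+10+6=31 → 35/66 = 0.5303
  frog: TP=37, FN=1+0+1+2=4 → 37/41 = 0.9024
  dog: TP=23, FN=4+6+4+6=20 → 23/43 = 0.5349
Weighted-recall = Σ (supportᵢ/N)·recallᵢ with N=277: (39/277)·0.8718 + (88/277)·0.6477 + (66/277)·0.5303 + (41/277)·0.9024 + (43/277)·0.5349 = 0.671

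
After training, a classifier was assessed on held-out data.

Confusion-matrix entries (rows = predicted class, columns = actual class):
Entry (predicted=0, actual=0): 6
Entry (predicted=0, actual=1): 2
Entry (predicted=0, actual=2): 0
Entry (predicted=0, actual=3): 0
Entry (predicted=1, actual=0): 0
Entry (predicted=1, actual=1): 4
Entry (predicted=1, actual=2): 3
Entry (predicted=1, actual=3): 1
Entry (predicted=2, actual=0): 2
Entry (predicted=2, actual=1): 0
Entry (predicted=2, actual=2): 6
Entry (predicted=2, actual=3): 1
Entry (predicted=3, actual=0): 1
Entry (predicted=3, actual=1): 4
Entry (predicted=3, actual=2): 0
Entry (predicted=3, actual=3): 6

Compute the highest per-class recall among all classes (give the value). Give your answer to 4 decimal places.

0.7500

Per-class recall (TP/(TP+FN)):
  0: TP=6, FN=0+2+1=3 → 6/9 = 0.66667
  1: TP=4, FN=2+0+4=6 → 4/10 = 0.40000
  2: TP=6, FN=0+3+0=3 → 6/9 = 0.66667
  3: TP=6, FN=0+1+1=2 → 6/8 = 0.75000
Highest is class '3' with recall = 0.7500.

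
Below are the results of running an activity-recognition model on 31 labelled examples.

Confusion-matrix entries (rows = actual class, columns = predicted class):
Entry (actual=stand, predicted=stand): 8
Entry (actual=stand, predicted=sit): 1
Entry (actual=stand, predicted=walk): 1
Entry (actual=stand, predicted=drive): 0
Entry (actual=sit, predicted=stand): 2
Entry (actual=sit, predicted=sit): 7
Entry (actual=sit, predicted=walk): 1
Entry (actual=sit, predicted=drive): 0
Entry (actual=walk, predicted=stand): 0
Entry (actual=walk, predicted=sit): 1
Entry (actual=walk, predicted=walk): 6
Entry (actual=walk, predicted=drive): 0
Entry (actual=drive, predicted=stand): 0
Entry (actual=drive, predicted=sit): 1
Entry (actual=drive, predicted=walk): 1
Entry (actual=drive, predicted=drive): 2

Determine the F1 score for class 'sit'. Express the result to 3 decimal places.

0.700

One-vs-rest for 'sit': TP = diagonal; FP = other classes predicted 'sit'; FN = 'sit' predicted as other.
F1 score = 2·TP/(2·TP+FP+FN).
sit: TP=7, FP=1+1+1=3, FN=2+1+0=3 → 14/20 = 0.7000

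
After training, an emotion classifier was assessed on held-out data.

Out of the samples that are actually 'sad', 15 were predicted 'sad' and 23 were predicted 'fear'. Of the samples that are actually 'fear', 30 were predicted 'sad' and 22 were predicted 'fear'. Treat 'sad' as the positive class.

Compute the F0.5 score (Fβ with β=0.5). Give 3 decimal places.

0.344

Fβ = (1+β²)·TP / ((1+β²)·TP + β²·FN + FP), with β²=1/4
= 1.25·15 / (1.25·15 + 0.25·23 + 30) = 0.344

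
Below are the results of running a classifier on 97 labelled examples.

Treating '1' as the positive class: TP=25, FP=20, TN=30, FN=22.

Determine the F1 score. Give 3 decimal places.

Precision = TP/(TP+FP) = 25/45 = 0.5556
Recall = TP/(TP+FN) = 25/47 = 0.5319
F1 = 2·TP/(2·TP+FP+FN) = 50/92 = 0.543

0.543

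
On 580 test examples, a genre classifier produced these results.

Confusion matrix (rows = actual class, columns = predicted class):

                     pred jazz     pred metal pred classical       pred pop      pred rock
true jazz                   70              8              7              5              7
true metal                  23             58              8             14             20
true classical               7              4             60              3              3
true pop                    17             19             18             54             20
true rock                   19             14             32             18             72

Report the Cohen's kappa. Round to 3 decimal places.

0.429

Observed agreement pₒ = trace/N = 314/580 = 0.5414
Expected agreement pₑ = Σ (rowᵢ·colᵢ)/N² = (97·136 + 123·103 + 77·125 + 128·94 + 155·122)/580² = 0.1975
κ = (pₒ − pₑ)/(1 − pₑ) = (0.5414 − 0.1975)/(1 − 0.1975) = 0.429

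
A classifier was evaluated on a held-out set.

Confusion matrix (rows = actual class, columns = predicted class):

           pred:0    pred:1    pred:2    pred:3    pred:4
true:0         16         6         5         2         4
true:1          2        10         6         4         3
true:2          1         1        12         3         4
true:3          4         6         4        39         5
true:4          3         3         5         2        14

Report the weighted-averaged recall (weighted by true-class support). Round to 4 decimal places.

0.5549

Per-class recall (TP/(TP+FN)):
  0: TP=16, FN=6+5+2+4=17 → 16/33 = 0.48485
  1: TP=10, FN=2+6+4+3=15 → 10/25 = 0.40000
  2: TP=12, FN=1+1+3+4=9 → 12/21 = 0.57143
  3: TP=39, FN=4+6+4+5=19 → 39/58 = 0.67241
  4: TP=14, FN=3+3+5+2=13 → 14/27 = 0.51852
Weighted-recall = Σ (supportᵢ/N)·recallᵢ with N=164: (33/164)·0.48485 + (25/164)·0.40000 + (21/164)·0.57143 + (58/164)·0.67241 + (27/164)·0.51852 = 0.5549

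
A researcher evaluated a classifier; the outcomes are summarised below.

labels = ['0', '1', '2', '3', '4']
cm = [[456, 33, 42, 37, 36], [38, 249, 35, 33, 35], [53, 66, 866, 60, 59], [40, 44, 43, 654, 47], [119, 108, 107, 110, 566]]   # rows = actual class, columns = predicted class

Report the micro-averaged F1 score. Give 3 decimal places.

0.709

Micro-averaging pools counts across classes: ΣTP=2791, ΣFP=1145, ΣFN=1145.
Micro-F1 score = 2·TP/(2·TP+FP+FN) on pooled counts = 0.709 (equals overall accuracy in single-label multiclass).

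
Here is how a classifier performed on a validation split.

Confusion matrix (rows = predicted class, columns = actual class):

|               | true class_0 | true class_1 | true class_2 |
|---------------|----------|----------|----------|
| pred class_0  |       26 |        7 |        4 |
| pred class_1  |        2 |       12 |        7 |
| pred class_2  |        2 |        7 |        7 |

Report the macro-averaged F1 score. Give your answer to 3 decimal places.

0.566

Per-class F1 score (2·TP/(2·TP+FP+FN)):
  class_0: TP=26, FP=7+4=11, FN=2+2=4 → 52/67 = 0.7761
  class_1: TP=12, FP=2+7=9, FN=7+7=14 → 24/47 = 0.5106
  class_2: TP=7, FP=2+7=9, FN=4+7=11 → 14/34 = 0.4118
Macro-F1 score = mean = (0.7761 + 0.5106 + 0.4118) / 3 = 0.566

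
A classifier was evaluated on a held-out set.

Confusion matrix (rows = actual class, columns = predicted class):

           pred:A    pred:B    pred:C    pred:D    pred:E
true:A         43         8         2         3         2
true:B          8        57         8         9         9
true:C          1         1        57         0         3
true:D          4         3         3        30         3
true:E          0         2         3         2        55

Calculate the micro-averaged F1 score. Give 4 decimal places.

Micro-averaging pools counts across classes: ΣTP=242, ΣFP=74, ΣFN=74.
Micro-F1 score = 2·TP/(2·TP+FP+FN) on pooled counts = 0.7658 (equals overall accuracy in single-label multiclass).

0.7658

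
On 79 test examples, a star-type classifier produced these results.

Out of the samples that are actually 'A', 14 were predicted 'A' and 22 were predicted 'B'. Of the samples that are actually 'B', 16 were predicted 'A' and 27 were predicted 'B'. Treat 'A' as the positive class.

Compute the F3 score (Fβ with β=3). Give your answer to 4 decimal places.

Fβ = (1+β²)·TP / ((1+β²)·TP + β²·FN + FP), with β²=9
= 10·14 / (10·14 + 9·22 + 16) = 0.3955

0.3955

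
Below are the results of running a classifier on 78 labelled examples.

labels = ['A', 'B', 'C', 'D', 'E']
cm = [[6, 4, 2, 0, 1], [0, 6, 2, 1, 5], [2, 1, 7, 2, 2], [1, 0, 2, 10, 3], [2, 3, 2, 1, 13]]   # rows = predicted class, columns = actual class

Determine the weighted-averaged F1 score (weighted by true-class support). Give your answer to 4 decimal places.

Per-class F1 score (2·TP/(2·TP+FP+FN)):
  A: TP=6, FP=4+2+0+1=7, FN=0+2+1+2=5 → 12/24 = 0.50000
  B: TP=6, FP=0+2+1+5=8, FN=4+1+0+3=8 → 12/28 = 0.42857
  C: TP=7, FP=2+1+2+2=7, FN=2+2+2+2=8 → 14/29 = 0.48276
  D: TP=10, FP=1+0+2+3=6, FN=0+1+2+1=4 → 20/30 = 0.66667
  E: TP=13, FP=2+3+2+1=8, FN=1+5+2+3=11 → 26/45 = 0.57778
Weighted-F1 score = Σ (supportᵢ/N)·F1 scoreᵢ with N=78: (11/78)·0.50000 + (14/78)·0.42857 + (15/78)·0.48276 + (14/78)·0.66667 + (24/78)·0.57778 = 0.5377

0.5377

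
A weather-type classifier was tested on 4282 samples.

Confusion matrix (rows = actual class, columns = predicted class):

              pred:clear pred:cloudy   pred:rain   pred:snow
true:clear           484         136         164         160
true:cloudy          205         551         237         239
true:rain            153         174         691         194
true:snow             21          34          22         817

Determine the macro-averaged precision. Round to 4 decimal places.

0.5940

Per-class precision (TP/(TP+FP)):
  clear: TP=484, FP=205+153+21=379 → 484/863 = 0.56083
  cloudy: TP=551, FP=136+174+34=344 → 551/895 = 0.61564
  rain: TP=691, FP=164+237+22=423 → 691/1114 = 0.62029
  snow: TP=817, FP=160+239+194=593 → 817/1410 = 0.57943
Macro-precision = mean = (0.56083 + 0.61564 + 0.62029 + 0.57943) / 4 = 0.5940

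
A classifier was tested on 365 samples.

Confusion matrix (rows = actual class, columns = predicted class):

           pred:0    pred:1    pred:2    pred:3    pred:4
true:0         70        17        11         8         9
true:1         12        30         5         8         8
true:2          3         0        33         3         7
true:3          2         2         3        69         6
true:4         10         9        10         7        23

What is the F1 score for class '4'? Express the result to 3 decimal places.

One-vs-rest for '4': TP = diagonal; FP = other classes predicted '4'; FN = '4' predicted as other.
F1 score = 2·TP/(2·TP+FP+FN).
4: TP=23, FP=9+8+7+6=30, FN=10+9+10+7=36 → 46/112 = 0.4107

0.411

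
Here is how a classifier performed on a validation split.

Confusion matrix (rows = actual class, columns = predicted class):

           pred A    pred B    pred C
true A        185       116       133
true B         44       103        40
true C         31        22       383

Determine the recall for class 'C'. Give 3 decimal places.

Treat 'C' as positive and all other classes as negative.
recall = TP/(TP+FN).
C: TP=383, FN=31+22=53 → 383/436 = 0.8784

0.878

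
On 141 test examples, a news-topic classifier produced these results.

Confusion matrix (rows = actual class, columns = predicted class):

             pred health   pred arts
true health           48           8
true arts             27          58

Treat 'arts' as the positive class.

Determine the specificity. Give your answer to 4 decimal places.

0.8571

Specificity = TN/(TN+FP) = 48/(48+8) = 0.8571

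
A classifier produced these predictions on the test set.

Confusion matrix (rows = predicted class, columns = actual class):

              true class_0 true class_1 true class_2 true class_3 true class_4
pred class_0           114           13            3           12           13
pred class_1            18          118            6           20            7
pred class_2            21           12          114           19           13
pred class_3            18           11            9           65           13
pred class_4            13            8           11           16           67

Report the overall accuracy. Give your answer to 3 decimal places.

0.651

Accuracy = trace / total = (114+118+114+65+67=478) / 734 = 478/734 = 0.651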